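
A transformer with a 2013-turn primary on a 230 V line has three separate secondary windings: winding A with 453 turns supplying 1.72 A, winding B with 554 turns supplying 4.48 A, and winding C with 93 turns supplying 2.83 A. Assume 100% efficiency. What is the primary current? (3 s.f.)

I_p ≈ 1.75 A

V_A = 230 × 453/2013 = 51.759 V; V_B = 230 × 554/2013 = 63.299 V; V_C = 230 × 93/2013 = 10.626 V.
P_out = V_A I_A + V_B I_B + V_C I_C = 51.759×1.72 + 63.299×4.48 + 10.626×2.83 = 89.025 + 283.58 + 30.071 = 402.67 W.
Ideal ⇒ P_in = P_out, so I_p = P_out/V_p = 402.67/230 = 1.75 A.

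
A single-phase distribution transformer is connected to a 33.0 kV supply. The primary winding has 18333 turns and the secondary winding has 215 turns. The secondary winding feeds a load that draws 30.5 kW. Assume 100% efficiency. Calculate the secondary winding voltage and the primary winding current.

V_s = V_p × N_s/N_p = 33000 × 215/18333 = 387.01 V.
I_s = P/V_s = 30500/387.01 = 78.810 A.
I_p = I_s × N_s/N_p = 78.810 × 215/18333 = 0.924 A.

V_s ≈ 387 V, I_p ≈ 0.924 A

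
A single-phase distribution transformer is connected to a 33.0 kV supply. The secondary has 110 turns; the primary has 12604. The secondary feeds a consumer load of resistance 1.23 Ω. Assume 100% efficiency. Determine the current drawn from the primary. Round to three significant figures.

I_p ≈ 2.04 A

V_s = V_p × N_s/N_p = 33000 × 110/12604 = 288.00 V.
I_s = V_s/R = 288.00/1.23 = 234.15 A.
For an ideal transformer I_p N_p = I_s N_s, so I_p = 234.15 × 110/12604 = 2.04 A.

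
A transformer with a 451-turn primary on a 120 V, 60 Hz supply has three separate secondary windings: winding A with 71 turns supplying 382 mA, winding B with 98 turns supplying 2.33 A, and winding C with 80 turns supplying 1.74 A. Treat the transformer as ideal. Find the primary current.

I_p ≈ 0.875 A

V_A = 120 × 71/451 = 18.891 V; V_B = 120 × 98/451 = 26.075 V; V_C = 120 × 80/451 = 21.286 V.
P_out = V_A I_A + V_B I_B + V_C I_C = 18.891×0.382 + 26.075×2.33 + 21.286×1.74 = 7.2165 + 60.756 + 37.038 = 105.01 W.
Ideal ⇒ P_in = P_out, so I_p = P_out/V_p = 105.01/120 = 0.875 A.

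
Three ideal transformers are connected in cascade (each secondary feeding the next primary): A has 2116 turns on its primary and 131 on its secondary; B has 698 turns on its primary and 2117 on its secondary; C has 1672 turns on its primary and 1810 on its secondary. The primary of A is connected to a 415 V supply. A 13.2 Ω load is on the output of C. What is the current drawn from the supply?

I_supply ≈ 1.30 A

After A: V = 415.00 × 131/2116 = 25.692 V.
After B: V = 25.692 × 2117/698 = 77.924 V.
After C: V = 77.924 × 1810/1672 = 84.355 V.
I_load = 84.355/13.2 = 6.3905 A, so P_out = 84.355 × 6.3905 = 539.07 W.
All ideal ⇒ P_in = P_out, so I_supply = 539.07/415 = 1.30 A.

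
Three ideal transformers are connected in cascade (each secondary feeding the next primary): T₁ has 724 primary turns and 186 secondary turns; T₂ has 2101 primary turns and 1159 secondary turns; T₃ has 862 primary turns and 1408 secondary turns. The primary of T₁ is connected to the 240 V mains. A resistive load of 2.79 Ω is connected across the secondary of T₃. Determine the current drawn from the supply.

Secondary of T₁: V = 240.00 × 186/724 = 61.657 V.
Secondary of T₂: V = 61.657 × 1159/2101 = 34.013 V.
Secondary of T₃: V = 34.013 × 1408/862 = 55.557 V.
I_load = 55.557/2.79 = 19.913 A, so P_out = 55.557 × 19.913 = 1106.3 W.
All ideal ⇒ P_in = P_out, so I_supply = 1106.3/240 = 4.61 A.

I_supply ≈ 4.61 A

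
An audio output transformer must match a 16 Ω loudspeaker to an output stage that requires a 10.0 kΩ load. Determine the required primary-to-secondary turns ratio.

Z_p/Z_s = (N_p/N_s)², so N_p/N_s = √(10000/16) = √625 = 25.0.

N_p/N_s ≈ 25.0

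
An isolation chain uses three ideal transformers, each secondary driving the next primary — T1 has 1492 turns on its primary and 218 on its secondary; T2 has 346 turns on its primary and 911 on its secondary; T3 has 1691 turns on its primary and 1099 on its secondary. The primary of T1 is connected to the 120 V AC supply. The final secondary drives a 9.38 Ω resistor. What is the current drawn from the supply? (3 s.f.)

I_supply ≈ 0.800 A

Secondary of T1: V = 120.00 × 218/1492 = 17.534 V.
Secondary of T2: V = 17.534 × 911/346 = 46.165 V.
Secondary of T3: V = 46.165 × 1099/1691 = 30.003 V.
I_load = 30.003/9.38 = 3.1986 A, so P_out = 30.003 × 3.1986 = 95.968 W.
All ideal ⇒ P_in = P_out, so I_supply = 95.968/120 = 0.800 A.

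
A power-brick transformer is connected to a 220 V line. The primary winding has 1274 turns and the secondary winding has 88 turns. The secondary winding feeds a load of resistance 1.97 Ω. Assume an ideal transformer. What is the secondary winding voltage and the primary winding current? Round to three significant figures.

V_s ≈ 15.2 V, I_p ≈ 0.533 A

V_s = V_p × N_s/N_p = 220 × 88/1274 = 15.196 V.
I_s = V_s/R = 15.196/1.97 = 7.7138 A.
I_p = I_s × N_s/N_p = 7.7138 × 88/1274 = 0.533 A.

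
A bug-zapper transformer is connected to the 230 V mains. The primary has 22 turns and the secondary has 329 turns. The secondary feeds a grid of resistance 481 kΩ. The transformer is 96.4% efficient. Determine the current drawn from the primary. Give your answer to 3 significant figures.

V_s = 230 × 329/22 = 3439.5 V.
I_s = V_s/R = 3439.5/481000 = 0.0071508 A.
P_out = V_s I_s = 3439.5 × 0.0071508 = 24.596 W.
P_in = P_out/η = 24.596/0.964 = 25.514 W.
I_p = P_in/V_p = 25.514/230 = 0.111 A.

I_p ≈ 0.111 A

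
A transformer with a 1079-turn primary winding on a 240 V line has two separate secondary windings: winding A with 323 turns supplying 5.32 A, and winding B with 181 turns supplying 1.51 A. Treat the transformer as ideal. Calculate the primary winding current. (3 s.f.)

I_p ≈ 1.85 A

V_A = 240 × 323/1079 = 71.844 V; V_B = 240 × 181/1079 = 40.259 V.
P_out = V_A I_A + V_B I_B = 71.844×5.32 + 40.259×1.51 = 382.21 + 60.792 = 443.00 W.
Ideal ⇒ P_in = P_out, so I_p = P_out/V_p = 443.00/240 = 1.85 A.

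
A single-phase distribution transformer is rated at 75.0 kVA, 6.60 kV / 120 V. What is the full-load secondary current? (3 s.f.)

I_s = S/V_s = 75000/120 = 625 A.

I_s ≈ 625 A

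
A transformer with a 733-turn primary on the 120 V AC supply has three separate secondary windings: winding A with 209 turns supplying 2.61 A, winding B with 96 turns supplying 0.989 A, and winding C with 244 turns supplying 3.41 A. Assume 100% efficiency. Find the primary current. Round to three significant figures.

V_A = 120 × 209/733 = 34.216 V; V_B = 120 × 96/733 = 15.716 V; V_C = 120 × 244/733 = 39.945 V.
P_out = V_A I_A + V_B I_B + V_C I_C = 34.216×2.61 + 15.716×0.989 + 39.945×3.41 = 89.303 + 15.543 + 136.21 = 241.06 W.
Ideal ⇒ P_in = P_out, so I_p = P_out/V_p = 241.06/120 = 2.01 A.

I_p ≈ 2.01 A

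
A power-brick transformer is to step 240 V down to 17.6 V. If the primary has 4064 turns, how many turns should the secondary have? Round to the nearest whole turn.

N_s/N_p = V_s/V_p, so N_s = 4064 × 17.6/240 = 298.0 ≈ 298 turns.

N_s = 298 turns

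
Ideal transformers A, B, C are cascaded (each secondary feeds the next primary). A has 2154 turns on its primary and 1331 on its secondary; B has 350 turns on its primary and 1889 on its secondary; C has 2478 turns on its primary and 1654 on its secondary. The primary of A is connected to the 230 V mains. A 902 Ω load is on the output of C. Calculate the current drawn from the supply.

After A: V = 230.00 × 1331/2154 = 142.12 V.
After B: V = 142.12 × 1889/350 = 767.05 V.
After C: V = 767.05 × 1654/2478 = 511.99 V.
I_load = 511.99/902 = 0.56761 A, so P_out = 511.99 × 0.56761 = 290.61 W.
All ideal ⇒ P_in = P_out, so I_supply = 290.61/230 = 1.26 A.

I_supply ≈ 1.26 A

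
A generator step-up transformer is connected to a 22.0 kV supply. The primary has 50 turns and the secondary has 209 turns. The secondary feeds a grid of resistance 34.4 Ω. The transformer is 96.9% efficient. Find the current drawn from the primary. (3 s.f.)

I_p ≈ 11500 A

V_s = 22000 × 209/50 = 91960 V.
I_s = V_s/R = 91960/34.4 = 2673.3 A.
P_out = V_s I_s = 91960 × 2673.3 = 2.4583×10^8 W.
P_in = P_out/η = 2.4583×10^8/0.969 = 2.5370×10^8 W.
I_p = P_in/V_p = 2.5370×10^8/22000 = 11500 A.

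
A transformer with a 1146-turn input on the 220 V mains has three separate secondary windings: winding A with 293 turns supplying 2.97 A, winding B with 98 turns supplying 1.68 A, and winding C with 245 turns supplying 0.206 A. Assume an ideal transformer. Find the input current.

I_in ≈ 0.947 A

V_A = 220 × 293/1146 = 56.248 V; V_B = 220 × 98/1146 = 18.813 V; V_C = 220 × 245/1146 = 47.033 V.
P_out = V_A I_A + V_B I_B + V_C I_C = 56.248×2.97 + 18.813×1.68 + 47.033×0.206 = 167.06 + 31.606 + 9.6888 = 208.35 W.
Ideal ⇒ P_in = P_out, so I_in = P_out/V_in = 208.35/220 = 0.947 A.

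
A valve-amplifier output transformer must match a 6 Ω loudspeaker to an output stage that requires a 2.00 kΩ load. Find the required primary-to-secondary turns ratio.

N_p/N_s ≈ 18.3

Z_p/Z_s = (N_p/N_s)², so N_p/N_s = √(2000/6) = √333 = 18.3.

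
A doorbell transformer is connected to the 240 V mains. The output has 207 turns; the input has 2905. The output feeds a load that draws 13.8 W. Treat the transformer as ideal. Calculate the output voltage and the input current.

V_out ≈ 17.1 V, I_in ≈ 0.0575 A

V_out = V_in × N_out/N_in = 240 × 207/2905 = 17.102 V.
I_out = P/V_out = 13.8/17.102 = 0.80694 A.
I_in = I_out × N_out/N_in = 0.80694 × 207/2905 = 0.0575 A.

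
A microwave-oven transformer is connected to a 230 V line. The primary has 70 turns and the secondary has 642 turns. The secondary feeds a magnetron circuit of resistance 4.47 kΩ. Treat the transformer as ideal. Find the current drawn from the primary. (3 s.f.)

I_p ≈ 4.33 A

V_s = V_p × N_s/N_p = 230 × 642/70 = 2109.4 V.
I_s = V_s/R = 2109.4/4470 = 0.47191 A.
For an ideal transformer I_p N_p = I_s N_s, so I_p = 0.47191 × 642/70 = 4.33 A.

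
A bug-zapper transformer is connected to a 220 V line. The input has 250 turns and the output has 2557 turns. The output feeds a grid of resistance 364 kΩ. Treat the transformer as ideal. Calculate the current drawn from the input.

V_out = V_in × N_out/N_in = 220 × 2557/250 = 2250.2 V.
I_out = V_out/R = 2250.2/364000 = 0.0061818 A.
For an ideal transformer I_in N_in = I_out N_out, so I_in = 0.0061818 × 2557/250 = 0.0632 A.

I_in ≈ 0.0632 A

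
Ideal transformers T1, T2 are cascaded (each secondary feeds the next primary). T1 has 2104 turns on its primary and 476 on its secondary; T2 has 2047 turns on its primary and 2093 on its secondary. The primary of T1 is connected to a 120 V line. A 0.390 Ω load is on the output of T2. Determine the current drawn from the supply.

I_supply ≈ 16.5 A

Secondary of T1: V = 120.00 × 476/2104 = 27.148 V.
Secondary of T2: V = 27.148 × 2093/2047 = 27.758 V.
I_load = 27.758/0.390 = 71.175 A, so P_out = 27.758 × 71.175 = 1975.7 W.
All ideal ⇒ P_in = P_out, so I_supply = 1975.7/120 = 16.5 A.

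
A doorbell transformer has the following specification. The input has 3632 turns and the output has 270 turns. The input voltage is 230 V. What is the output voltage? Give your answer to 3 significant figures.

V_out ≈ 17.1 V

V_out/V_in = N_out/N_in, so V_out = 230 × 270/3632 = 17.1 V.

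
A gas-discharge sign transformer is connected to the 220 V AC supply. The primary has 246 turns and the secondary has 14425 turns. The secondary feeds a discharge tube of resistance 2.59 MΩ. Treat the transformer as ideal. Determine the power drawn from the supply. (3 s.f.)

V_s = V_p × N_s/N_p = 220 × 14425/246 = 12900 V.
I_s = V_s/R = 12900/(2.59×10^6) = 0.0049809 A.
I_p = I_s × N_s/N_p = 0.0049809 × 14425/246 = 0.29207 A.
P = V_p I_p = 220 × 0.29207 = 64.3 W.

P ≈ 64.3 W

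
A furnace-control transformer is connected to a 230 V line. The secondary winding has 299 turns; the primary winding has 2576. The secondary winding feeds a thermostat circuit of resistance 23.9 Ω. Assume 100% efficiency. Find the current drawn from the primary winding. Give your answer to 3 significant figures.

V_s = V_p × N_s/N_p = 230 × 299/2576 = 26.696 V.
I_s = V_s/R = 26.696/23.9 = 1.1170 A.
For an ideal transformer I_p N_p = I_s N_s, so I_p = 1.1170 × 299/2576 = 0.130 A.

I_p ≈ 0.130 A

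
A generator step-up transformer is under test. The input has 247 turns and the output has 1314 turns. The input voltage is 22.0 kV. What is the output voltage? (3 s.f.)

V_out/V_in = N_out/N_in, so V_out = 22000 × 1314/247 = 117000 V.

V_out ≈ 117000 V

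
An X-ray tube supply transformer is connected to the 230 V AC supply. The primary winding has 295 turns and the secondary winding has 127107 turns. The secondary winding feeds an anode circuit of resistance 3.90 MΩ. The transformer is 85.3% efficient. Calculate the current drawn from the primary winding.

I_p ≈ 12.8 A

V_s = 230 × 127107/295 = 99100 V.
I_s = V_s/R = 99100/(3.90×10^6) = 0.025410 A.
P_out = V_s I_s = 99100 × 0.025410 = 2518.2 W.
P_in = P_out/η = 2518.2/0.853 = 2952.1 W.
I_p = P_in/V_p = 2952.1/230 = 12.8 A.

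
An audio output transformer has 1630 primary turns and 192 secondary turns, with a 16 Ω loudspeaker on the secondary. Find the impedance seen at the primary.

Z_p = (N_p/N_s)² × Z_s = (1630/192)² × 16 = 1150 Ω.

Z_p ≈ 1150 Ω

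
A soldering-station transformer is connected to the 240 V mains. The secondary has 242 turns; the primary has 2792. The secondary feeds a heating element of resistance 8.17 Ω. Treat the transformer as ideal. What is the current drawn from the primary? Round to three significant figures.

V_s = V_p × N_s/N_p = 240 × 242/2792 = 20.802 V.
I_s = V_s/R = 20.802/8.17 = 2.5462 A.
For an ideal transformer I_p N_p = I_s N_s, so I_p = 2.5462 × 242/2792 = 0.221 A.

I_p ≈ 0.221 A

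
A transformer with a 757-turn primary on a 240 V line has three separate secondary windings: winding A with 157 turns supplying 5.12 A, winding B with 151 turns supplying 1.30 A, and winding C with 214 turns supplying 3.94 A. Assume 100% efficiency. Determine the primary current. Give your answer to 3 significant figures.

V_A = 240 × 157/757 = 49.775 V; V_B = 240 × 151/757 = 47.873 V; V_C = 240 × 214/757 = 67.847 V.
P_out = V_A I_A + V_B I_B + V_C I_C = 49.775×5.12 + 47.873×1.30 + 67.847×3.94 = 254.85 + 62.235 + 267.32 = 584.40 W.
Ideal ⇒ P_in = P_out, so I_p = P_out/V_p = 584.40/240 = 2.44 A.

I_p ≈ 2.44 A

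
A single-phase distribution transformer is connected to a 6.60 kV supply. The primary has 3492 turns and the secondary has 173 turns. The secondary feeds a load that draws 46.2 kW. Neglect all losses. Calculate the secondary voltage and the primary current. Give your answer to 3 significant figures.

V_s = V_p × N_s/N_p = 6600 × 173/3492 = 326.98 V.
I_s = P/V_s = 46200/326.98 = 141.29 A.
I_p = I_s × N_s/N_p = 141.29 × 173/3492 = 7.00 A.

V_s ≈ 327 V, I_p ≈ 7.00 A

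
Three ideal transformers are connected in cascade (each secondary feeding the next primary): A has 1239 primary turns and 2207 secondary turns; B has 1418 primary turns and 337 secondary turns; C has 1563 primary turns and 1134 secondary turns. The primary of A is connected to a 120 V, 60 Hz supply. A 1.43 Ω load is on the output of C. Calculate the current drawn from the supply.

Secondary of A: V = 120.00 × 2207/1239 = 213.75 V.
Secondary of B: V = 213.75 × 337/1418 = 50.800 V.
Secondary of C: V = 50.800 × 1134/1563 = 36.857 V.
I_load = 36.857/1.43 = 25.774 A, so P_out = 36.857 × 25.774 = 949.96 W.
All ideal ⇒ P_in = P_out, so I_supply = 949.96/120 = 7.92 A.

I_supply ≈ 7.92 A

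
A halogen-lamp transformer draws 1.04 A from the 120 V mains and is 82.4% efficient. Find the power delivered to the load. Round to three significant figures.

P_in = V_in I_in = 120 × 1.04 = 124.80 W.
P_out = η P_in = 0.824 × 124.80 = 103 W.

P_out ≈ 103 W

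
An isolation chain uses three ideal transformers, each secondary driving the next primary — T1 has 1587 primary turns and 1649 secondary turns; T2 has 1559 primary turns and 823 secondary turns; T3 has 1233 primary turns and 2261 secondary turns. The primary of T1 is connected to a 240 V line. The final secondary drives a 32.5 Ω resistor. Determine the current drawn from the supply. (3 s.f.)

Secondary of T1: V = 240.00 × 1649/1587 = 249.38 V.
Secondary of T2: V = 249.38 × 823/1559 = 131.65 V.
Secondary of T3: V = 131.65 × 2261/1233 = 241.40 V.
I_load = 241.40/32.5 = 7.4278 A, so P_out = 241.40 × 7.4278 = 1793.1 W.
All ideal ⇒ P_in = P_out, so I_supply = 1793.1/240 = 7.47 A.

I_supply ≈ 7.47 A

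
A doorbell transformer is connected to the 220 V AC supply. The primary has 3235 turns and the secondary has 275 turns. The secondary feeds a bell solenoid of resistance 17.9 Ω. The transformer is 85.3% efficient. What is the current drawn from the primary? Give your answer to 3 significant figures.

V_s = 220 × 275/3235 = 18.702 V.
I_s = V_s/R = 18.702/17.9 = 1.0448 A.
P_out = V_s I_s = 18.702 × 1.0448 = 19.539 W.
P_in = P_out/η = 19.539/0.853 = 22.907 W.
I_p = P_in/V_p = 22.907/220 = 0.104 A.

I_p ≈ 0.104 A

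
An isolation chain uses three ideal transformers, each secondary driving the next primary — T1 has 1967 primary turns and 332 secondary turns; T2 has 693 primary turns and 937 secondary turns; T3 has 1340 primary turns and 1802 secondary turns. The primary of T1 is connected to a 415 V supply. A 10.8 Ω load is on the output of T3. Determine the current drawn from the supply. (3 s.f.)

I_supply ≈ 3.62 A

Secondary of T1: V = 415.00 × 332/1967 = 70.046 V.
Secondary of T2: V = 70.046 × 937/693 = 94.708 V.
Secondary of T3: V = 94.708 × 1802/1340 = 127.36 V.
I_load = 127.36/10.8 = 11.793 A, so P_out = 127.36 × 11.793 = 1501.9 W.
All ideal ⇒ P_in = P_out, so I_supply = 1501.9/415 = 3.62 A.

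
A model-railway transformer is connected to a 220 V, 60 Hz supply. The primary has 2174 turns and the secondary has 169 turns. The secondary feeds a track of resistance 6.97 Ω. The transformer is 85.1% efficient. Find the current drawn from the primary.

V_s = 220 × 169/2174 = 17.102 V.
I_s = V_s/R = 17.102/6.97 = 2.4537 A.
P_out = V_s I_s = 17.102 × 2.4537 = 41.963 W.
P_in = P_out/η = 41.963/0.851 = 49.310 W.
I_p = P_in/V_p = 49.310/220 = 0.224 A.

I_p ≈ 0.224 A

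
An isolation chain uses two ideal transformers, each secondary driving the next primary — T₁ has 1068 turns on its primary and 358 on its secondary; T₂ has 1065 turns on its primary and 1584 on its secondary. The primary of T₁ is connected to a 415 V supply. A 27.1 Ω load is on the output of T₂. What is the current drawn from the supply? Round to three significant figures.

After T₁: V = 415.00 × 358/1068 = 139.11 V.
After T₂: V = 139.11 × 1584/1065 = 206.90 V.
I_load = 206.90/27.1 = 7.6348 A, so P_out = 206.90 × 7.6348 = 1579.7 W.
All ideal ⇒ P_in = P_out, so I_supply = 1579.7/415 = 3.81 A.

I_supply ≈ 3.81 A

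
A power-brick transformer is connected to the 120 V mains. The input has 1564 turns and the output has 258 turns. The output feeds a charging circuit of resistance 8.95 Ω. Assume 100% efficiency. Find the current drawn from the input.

V_out = V_in × N_out/N_in = 120 × 258/1564 = 19.795 V.
I_out = V_out/R = 19.795/8.95 = 2.2118 A.
For an ideal transformer I_in N_in = I_out N_out, so I_in = 2.2118 × 258/1564 = 0.365 A.

I_in ≈ 0.365 A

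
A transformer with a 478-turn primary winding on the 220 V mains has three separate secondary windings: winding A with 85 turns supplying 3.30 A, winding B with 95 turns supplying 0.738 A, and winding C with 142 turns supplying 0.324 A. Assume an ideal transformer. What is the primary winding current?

V_A = 220 × 85/478 = 39.121 V; V_B = 220 × 95/478 = 43.724 V; V_C = 220 × 142/478 = 65.356 V.
P_out = V_A I_A + V_B I_B + V_C I_C = 39.121×3.30 + 43.724×0.738 + 65.356×0.324 = 129.10 + 32.268 + 21.175 = 182.54 W.
Ideal ⇒ P_in = P_out, so I_p = P_out/V_p = 182.54/220 = 0.830 A.

I_p ≈ 0.830 A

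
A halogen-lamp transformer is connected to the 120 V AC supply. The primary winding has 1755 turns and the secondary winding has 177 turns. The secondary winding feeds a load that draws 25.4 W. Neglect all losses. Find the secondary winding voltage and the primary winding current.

V_s ≈ 12.1 V, I_p ≈ 0.212 A

V_s = V_p × N_s/N_p = 120 × 177/1755 = 12.103 V.
I_s = P/V_s = 25.4/12.103 = 2.0987 A.
I_p = I_s × N_s/N_p = 2.0987 × 177/1755 = 0.212 A.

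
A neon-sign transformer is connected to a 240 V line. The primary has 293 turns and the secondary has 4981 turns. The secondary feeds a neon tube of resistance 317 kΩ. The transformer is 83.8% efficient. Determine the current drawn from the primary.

I_p ≈ 0.261 A

V_s = 240 × 4981/293 = 4080.0 V.
I_s = V_s/R = 4080.0/317000 = 0.012871 A.
P_out = V_s I_s = 4080.0 × 0.012871 = 52.512 W.
P_in = P_out/η = 52.512/0.838 = 62.664 W.
I_p = P_in/V_p = 62.664/240 = 0.261 A.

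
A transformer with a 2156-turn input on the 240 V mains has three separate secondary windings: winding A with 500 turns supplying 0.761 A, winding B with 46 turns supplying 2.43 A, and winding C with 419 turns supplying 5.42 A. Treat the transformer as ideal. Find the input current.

I_in ≈ 1.28 A

V_A = 240 × 500/2156 = 55.659 V; V_B = 240 × 46/2156 = 5.1206 V; V_C = 240 × 419/2156 = 46.642 V.
P_out = V_A I_A + V_B I_B + V_C I_C = 55.659×0.761 + 5.1206×2.43 + 46.642×5.42 = 42.356 + 12.443 + 252.80 = 307.60 W.
Ideal ⇒ P_in = P_out, so I_in = P_out/V_in = 307.60/240 = 1.28 A.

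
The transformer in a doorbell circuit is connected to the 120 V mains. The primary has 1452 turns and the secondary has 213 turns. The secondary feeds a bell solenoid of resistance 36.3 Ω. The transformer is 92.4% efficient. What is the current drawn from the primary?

I_p ≈ 0.0770 A

V_s = 120 × 213/1452 = 17.603 V.
I_s = V_s/R = 17.603/36.3 = 0.48494 A.
P_out = V_s I_s = 17.603 × 0.48494 = 8.5365 W.
P_in = P_out/η = 8.5365/0.924 = 9.2387 W.
I_p = P_in/V_p = 9.2387/120 = 0.0770 A.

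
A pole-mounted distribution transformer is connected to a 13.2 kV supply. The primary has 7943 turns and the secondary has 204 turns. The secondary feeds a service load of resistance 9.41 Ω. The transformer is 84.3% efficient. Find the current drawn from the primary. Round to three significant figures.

V_s = 13200 × 204/7943 = 339.02 V.
I_s = V_s/R = 339.02/9.41 = 36.027 A.
P_out = V_s I_s = 339.02 × 36.027 = 12214 W.
P_in = P_out/η = 12214/0.843 = 14488 W.
I_p = P_in/V_p = 14488/13200 = 1.10 A.

I_p ≈ 1.10 A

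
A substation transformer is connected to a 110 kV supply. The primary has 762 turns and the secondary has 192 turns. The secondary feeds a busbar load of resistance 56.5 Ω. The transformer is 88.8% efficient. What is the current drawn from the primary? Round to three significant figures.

V_s = 110000 × 192/762 = 27717 V.
I_s = V_s/R = 27717/56.5 = 490.56 A.
P_out = V_s I_s = 27717 × 490.56 = 1.3597×10^7 W.
P_in = P_out/η = 1.3597×10^7/0.888 = 1.5311×10^7 W.
I_p = P_in/V_p = 1.5311×10^7/110000 = 139 A.

I_p ≈ 139 A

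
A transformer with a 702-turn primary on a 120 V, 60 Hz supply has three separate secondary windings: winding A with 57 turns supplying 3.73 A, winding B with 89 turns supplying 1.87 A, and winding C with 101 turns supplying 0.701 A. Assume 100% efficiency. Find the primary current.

I_p ≈ 0.641 A

V_A = 120 × 57/702 = 9.7436 V; V_B = 120 × 89/702 = 15.214 V; V_C = 120 × 101/702 = 17.265 V.
P_out = V_A I_A + V_B I_B + V_C I_C = 9.7436×3.73 + 15.214×1.87 + 17.265×0.701 = 36.344 + 28.450 + 12.103 = 76.896 W.
Ideal ⇒ P_in = P_out, so I_p = P_out/V_p = 76.896/120 = 0.641 A.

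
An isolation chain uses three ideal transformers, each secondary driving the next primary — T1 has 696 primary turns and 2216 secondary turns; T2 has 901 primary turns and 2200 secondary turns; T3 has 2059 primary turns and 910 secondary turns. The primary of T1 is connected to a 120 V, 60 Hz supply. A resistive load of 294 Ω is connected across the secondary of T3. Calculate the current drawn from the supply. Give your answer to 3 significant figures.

I_supply ≈ 4.82 A

Secondary of T1: V = 120.00 × 2216/696 = 382.07 V.
Secondary of T2: V = 382.07 × 2200/901 = 932.91 V.
Secondary of T3: V = 932.91 × 910/2059 = 412.31 V.
I_load = 412.31/294 = 1.4024 A, so P_out = 412.31 × 1.4024 = 578.23 W.
All ideal ⇒ P_in = P_out, so I_supply = 578.23/120 = 4.82 A.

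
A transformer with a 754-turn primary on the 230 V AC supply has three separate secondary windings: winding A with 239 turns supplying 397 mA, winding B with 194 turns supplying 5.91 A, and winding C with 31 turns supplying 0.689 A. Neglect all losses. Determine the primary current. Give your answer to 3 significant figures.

V_A = 230 × 239/754 = 72.905 V; V_B = 230 × 194/754 = 59.178 V; V_C = 230 × 31/754 = 9.4562 V.
P_out = V_A I_A + V_B I_B + V_C I_C = 72.905×0.397 + 59.178×5.91 + 9.4562×0.689 = 28.943 + 349.74 + 6.5153 = 385.20 W.
Ideal ⇒ P_in = P_out, so I_p = P_out/V_p = 385.20/230 = 1.67 A.

I_p ≈ 1.67 A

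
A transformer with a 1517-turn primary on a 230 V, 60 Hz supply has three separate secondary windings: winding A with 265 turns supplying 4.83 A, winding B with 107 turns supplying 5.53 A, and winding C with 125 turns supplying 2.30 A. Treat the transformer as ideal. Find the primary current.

V_A = 230 × 265/1517 = 40.178 V; V_B = 230 × 107/1517 = 16.223 V; V_C = 230 × 125/1517 = 18.952 V.
P_out = V_A I_A + V_B I_B + V_C I_C = 40.178×4.83 + 16.223×5.53 + 18.952×2.30 = 194.06 + 89.712 + 43.589 = 327.36 W.
Ideal ⇒ P_in = P_out, so I_p = P_out/V_p = 327.36/230 = 1.42 A.

I_p ≈ 1.42 A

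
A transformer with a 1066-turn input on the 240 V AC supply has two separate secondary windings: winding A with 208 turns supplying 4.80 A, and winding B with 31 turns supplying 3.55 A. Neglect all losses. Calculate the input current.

I_in ≈ 1.04 A

V_A = 240 × 208/1066 = 46.829 V; V_B = 240 × 31/1066 = 6.9794 V.
P_out = V_A I_A + V_B I_B = 46.829×4.80 + 6.9794×3.55 = 224.78 + 24.777 = 249.56 W.
Ideal ⇒ P_in = P_out, so I_in = P_out/V_in = 249.56/240 = 1.04 A.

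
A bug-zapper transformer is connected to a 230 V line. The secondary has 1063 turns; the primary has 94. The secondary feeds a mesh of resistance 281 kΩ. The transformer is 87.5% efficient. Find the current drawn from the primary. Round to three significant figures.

V_s = 230 × 1063/94 = 2601.0 V.
I_s = V_s/R = 2601.0/281000 = 0.0092561 A.
P_out = V_s I_s = 2601.0 × 0.0092561 = 24.075 W.
P_in = P_out/η = 24.075/0.875 = 27.514 W.
I_p = P_in/V_p = 27.514/230 = 0.120 A.

I_p ≈ 0.120 A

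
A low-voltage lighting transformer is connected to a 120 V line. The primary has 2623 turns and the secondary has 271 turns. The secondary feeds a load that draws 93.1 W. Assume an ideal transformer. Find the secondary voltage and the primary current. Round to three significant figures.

V_s = V_p × N_s/N_p = 120 × 271/2623 = 12.398 V.
I_s = P/V_s = 93.1/12.398 = 7.5093 A.
I_p = I_s × N_s/N_p = 7.5093 × 271/2623 = 0.776 A.

V_s ≈ 12.4 V, I_p ≈ 0.776 A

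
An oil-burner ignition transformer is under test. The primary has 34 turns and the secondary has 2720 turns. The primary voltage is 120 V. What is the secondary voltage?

V_s/V_p = N_s/N_p, so V_s = 120 × 2720/34 = 9600 V.

V_s ≈ 9600 V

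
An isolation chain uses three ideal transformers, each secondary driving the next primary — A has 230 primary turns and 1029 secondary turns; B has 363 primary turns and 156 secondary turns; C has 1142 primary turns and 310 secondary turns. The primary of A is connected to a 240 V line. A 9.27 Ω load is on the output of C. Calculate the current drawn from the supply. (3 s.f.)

After A: V = 240.00 × 1029/230 = 1073.7 V.
After B: V = 1073.7 × 156/363 = 461.44 V.
After C: V = 461.44 × 310/1142 = 125.26 V.
I_load = 125.26/9.27 = 13.512 A, so P_out = 125.26 × 13.512 = 1692.6 W.
All ideal ⇒ P_in = P_out, so I_supply = 1692.6/240 = 7.05 A.

I_supply ≈ 7.05 A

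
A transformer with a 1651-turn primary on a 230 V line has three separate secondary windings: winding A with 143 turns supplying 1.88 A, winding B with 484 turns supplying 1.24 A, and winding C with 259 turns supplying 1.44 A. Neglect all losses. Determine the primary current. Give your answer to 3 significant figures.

I_p ≈ 0.752 A

V_A = 230 × 143/1651 = 19.921 V; V_B = 230 × 484/1651 = 67.426 V; V_C = 230 × 259/1651 = 36.081 V.
P_out = V_A I_A + V_B I_B + V_C I_C = 19.921×1.88 + 67.426×1.24 + 36.081×1.44 = 37.452 + 83.608 + 51.957 = 173.02 W.
Ideal ⇒ P_in = P_out, so I_p = P_out/V_p = 173.02/230 = 0.752 A.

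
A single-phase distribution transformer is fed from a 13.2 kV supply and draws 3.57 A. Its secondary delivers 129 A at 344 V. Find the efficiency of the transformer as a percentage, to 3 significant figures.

P_in = 13200 × 3.57 = 47124.0 W.
P_out = 344 × 129 = 44376.0 W.
η = P_out/P_in = 44376.0/47124.0 = 0.942.

η ≈ 94.2%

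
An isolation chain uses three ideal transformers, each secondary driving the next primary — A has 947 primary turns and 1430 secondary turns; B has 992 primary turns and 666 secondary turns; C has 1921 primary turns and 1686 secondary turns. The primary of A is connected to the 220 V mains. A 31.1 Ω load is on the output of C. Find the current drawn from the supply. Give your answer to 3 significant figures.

I_supply ≈ 5.60 A

Secondary of A: V = 220.00 × 1430/947 = 332.21 V.
Secondary of B: V = 332.21 × 666/992 = 223.03 V.
Secondary of C: V = 223.03 × 1686/1921 = 195.75 V.
I_load = 195.75/31.1 = 6.2942 A, so P_out = 195.75 × 6.2942 = 1232.1 W.
All ideal ⇒ P_in = P_out, so I_supply = 1232.1/220 = 5.60 A.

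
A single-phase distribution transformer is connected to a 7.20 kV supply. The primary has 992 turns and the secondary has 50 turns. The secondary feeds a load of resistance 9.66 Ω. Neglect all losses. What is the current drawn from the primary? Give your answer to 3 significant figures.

I_p ≈ 1.89 A

V_s = V_p × N_s/N_p = 7200 × 50/992 = 362.90 V.
I_s = V_s/R = 362.90/9.66 = 37.568 A.
For an ideal transformer I_p N_p = I_s N_s, so I_p = 37.568 × 50/992 = 1.89 A.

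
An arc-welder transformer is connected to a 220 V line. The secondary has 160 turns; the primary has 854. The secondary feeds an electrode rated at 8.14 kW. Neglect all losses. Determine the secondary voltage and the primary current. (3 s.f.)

V_s ≈ 41.2 V, I_p ≈ 37.0 A

V_s = V_p × N_s/N_p = 220 × 160/854 = 41.218 V.
I_s = P/V_s = 8140/41.218 = 197.49 A.
I_p = I_s × N_s/N_p = 197.49 × 160/854 = 37.0 A.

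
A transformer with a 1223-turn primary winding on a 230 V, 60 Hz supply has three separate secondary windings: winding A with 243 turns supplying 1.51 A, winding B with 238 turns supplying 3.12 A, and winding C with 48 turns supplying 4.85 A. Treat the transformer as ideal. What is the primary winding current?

V_A = 230 × 243/1223 = 45.699 V; V_B = 230 × 238/1223 = 44.759 V; V_C = 230 × 48/1223 = 9.0270 V.
P_out = V_A I_A + V_B I_B + V_C I_C = 45.699×1.51 + 44.759×3.12 + 9.0270×4.85 = 69.006 + 139.65 + 43.781 = 252.43 W.
Ideal ⇒ P_in = P_out, so I_p = P_out/V_p = 252.43/230 = 1.10 A.

I_p ≈ 1.10 A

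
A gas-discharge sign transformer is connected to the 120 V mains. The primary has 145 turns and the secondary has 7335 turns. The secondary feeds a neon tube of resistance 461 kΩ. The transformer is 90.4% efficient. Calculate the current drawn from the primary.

I_p ≈ 0.737 A

V_s = 120 × 7335/145 = 6070.3 V.
I_s = V_s/R = 6070.3/461000 = 0.013168 A.
P_out = V_s I_s = 6070.3 × 0.013168 = 79.933 W.
P_in = P_out/η = 79.933/0.904 = 88.421 W.
I_p = P_in/V_p = 88.421/120 = 0.737 A.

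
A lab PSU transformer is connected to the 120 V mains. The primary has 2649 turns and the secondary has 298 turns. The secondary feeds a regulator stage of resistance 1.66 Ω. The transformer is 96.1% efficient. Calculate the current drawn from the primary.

V_s = 120 × 298/2649 = 13.499 V.
I_s = V_s/R = 13.499/1.66 = 8.1322 A.
P_out = V_s I_s = 13.499 × 8.1322 = 109.78 W.
P_in = P_out/η = 109.78/0.961 = 114.24 W.
I_p = P_in/V_p = 114.24/120 = 0.952 A.

I_p ≈ 0.952 A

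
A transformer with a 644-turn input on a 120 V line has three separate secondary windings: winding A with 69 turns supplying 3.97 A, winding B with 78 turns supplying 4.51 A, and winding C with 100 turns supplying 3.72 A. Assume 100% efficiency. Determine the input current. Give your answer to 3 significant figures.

V_A = 120 × 69/644 = 12.857 V; V_B = 120 × 78/644 = 14.534 V; V_C = 120 × 100/644 = 18.634 V.
P_out = V_A I_A + V_B I_B + V_C I_C = 12.857×3.97 + 14.534×4.51 + 18.634×3.72 = 51.043 + 65.549 + 69.317 = 185.91 W.
Ideal ⇒ P_in = P_out, so I_in = P_out/V_in = 185.91/120 = 1.55 A.

I_in ≈ 1.55 A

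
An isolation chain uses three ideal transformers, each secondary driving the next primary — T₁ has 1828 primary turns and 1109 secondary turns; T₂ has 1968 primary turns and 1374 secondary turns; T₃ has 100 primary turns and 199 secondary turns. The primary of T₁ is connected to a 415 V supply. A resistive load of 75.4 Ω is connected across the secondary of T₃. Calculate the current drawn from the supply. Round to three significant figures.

I_supply ≈ 3.91 A

After T₁: V = 415.00 × 1109/1828 = 251.77 V.
After T₂: V = 251.77 × 1374/1968 = 175.78 V.
After T₃: V = 175.78 × 199/100 = 349.80 V.
I_load = 349.80/75.4 = 4.6392 A, so P_out = 349.80 × 4.6392 = 1622.8 W.
All ideal ⇒ P_in = P_out, so I_supply = 1622.8/415 = 3.91 A.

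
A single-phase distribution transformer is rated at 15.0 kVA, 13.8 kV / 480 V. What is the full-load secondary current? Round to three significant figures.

I_s = S/V_s = 15000/480 = 31.2 A.

I_s ≈ 31.2 A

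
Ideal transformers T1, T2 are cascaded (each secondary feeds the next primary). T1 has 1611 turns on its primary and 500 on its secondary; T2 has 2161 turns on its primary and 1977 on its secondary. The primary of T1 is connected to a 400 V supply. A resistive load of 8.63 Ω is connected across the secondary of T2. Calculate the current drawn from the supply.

I_supply ≈ 3.74 A

After T1: V = 400.00 × 500/1611 = 124.15 V.
After T2: V = 124.15 × 1977/2161 = 113.58 V.
I_load = 113.58/8.63 = 13.161 A, so P_out = 113.58 × 13.161 = 1494.7 W.
All ideal ⇒ P_in = P_out, so I_supply = 1494.7/400 = 3.74 A.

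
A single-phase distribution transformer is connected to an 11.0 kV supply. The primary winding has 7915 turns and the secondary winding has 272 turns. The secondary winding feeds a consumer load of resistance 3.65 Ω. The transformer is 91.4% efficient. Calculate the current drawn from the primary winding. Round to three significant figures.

I_p ≈ 3.89 A

V_s = 11000 × 272/7915 = 378.02 V.
I_s = V_s/R = 378.02/3.65 = 103.57 A.
P_out = V_s I_s = 378.02 × 103.57 = 39150 W.
P_in = P_out/η = 39150/0.914 = 42833 W.
I_p = P_in/V_p = 42833/11000 = 3.89 A.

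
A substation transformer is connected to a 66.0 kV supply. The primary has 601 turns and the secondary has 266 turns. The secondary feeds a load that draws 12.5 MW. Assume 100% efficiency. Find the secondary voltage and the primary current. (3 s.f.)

V_s ≈ 29200 V, I_p ≈ 189 A

V_s = V_p × N_s/N_p = 66000 × 266/601 = 29211 V.
I_s = P/V_s = 1.25×10^7/29211 = 427.92 A.
I_p = I_s × N_s/N_p = 427.92 × 266/601 = 189 A.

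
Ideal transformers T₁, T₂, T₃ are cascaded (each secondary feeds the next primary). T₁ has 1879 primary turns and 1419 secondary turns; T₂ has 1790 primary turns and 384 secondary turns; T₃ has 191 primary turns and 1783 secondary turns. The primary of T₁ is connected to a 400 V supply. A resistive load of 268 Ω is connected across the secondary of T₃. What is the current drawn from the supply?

Secondary of T₁: V = 400.00 × 1419/1879 = 302.08 V.
Secondary of T₂: V = 302.08 × 384/1790 = 64.803 V.
Secondary of T₃: V = 64.803 × 1783/191 = 604.94 V.
I_load = 604.94/268 = 2.2572 A, so P_out = 604.94 × 2.2572 = 1365.5 W.
All ideal ⇒ P_in = P_out, so I_supply = 1365.5/400 = 3.41 A.

I_supply ≈ 3.41 A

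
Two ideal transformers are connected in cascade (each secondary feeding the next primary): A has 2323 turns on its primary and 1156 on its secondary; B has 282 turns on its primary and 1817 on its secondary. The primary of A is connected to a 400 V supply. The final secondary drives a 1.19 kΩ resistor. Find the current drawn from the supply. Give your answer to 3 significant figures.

After A: V = 400.00 × 1156/2323 = 199.05 V.
After B: V = 199.05 × 1817/282 = 1282.6 V.
I_load = 1282.6/1190 = 1.0778 A, so P_out = 1282.6 × 1.0778 = 1382.3 W.
All ideal ⇒ P_in = P_out, so I_supply = 1382.3/400 = 3.46 A.

I_supply ≈ 3.46 A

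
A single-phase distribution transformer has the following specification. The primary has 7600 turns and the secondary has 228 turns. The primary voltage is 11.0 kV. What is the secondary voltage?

V_s ≈ 330 V

V_s/V_p = N_s/N_p, so V_s = 11000 × 228/7600 = 330 V.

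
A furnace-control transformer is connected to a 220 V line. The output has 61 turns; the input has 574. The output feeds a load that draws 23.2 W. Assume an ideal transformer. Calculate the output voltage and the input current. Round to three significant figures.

V_out ≈ 23.4 V, I_in ≈ 0.105 A

V_out = V_in × N_out/N_in = 220 × 61/574 = 23.380 V.
I_out = P/V_out = 23.2/23.380 = 0.99231 A.
I_in = I_out × N_out/N_in = 0.99231 × 61/574 = 0.105 A.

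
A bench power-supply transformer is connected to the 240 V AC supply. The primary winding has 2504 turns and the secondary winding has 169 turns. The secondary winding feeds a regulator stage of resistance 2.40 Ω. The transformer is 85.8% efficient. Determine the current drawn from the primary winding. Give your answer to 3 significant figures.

I_p ≈ 0.531 A

V_s = 240 × 169/2504 = 16.198 V.
I_s = V_s/R = 16.198/2.40 = 6.7492 A.
P_out = V_s I_s = 16.198 × 6.7492 = 109.32 W.
P_in = P_out/η = 109.32/0.858 = 127.42 W.
I_p = P_in/V_p = 127.42/240 = 0.531 A.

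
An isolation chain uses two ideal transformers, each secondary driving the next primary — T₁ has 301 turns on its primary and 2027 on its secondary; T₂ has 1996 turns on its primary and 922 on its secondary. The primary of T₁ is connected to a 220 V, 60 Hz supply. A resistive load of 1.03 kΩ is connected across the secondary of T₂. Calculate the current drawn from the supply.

After T₁: V = 220.00 × 2027/301 = 1481.5 V.
After T₂: V = 1481.5 × 922/1996 = 684.35 V.
I_load = 684.35/1030 = 0.66442 A, so P_out = 684.35 × 0.66442 = 454.70 W.
All ideal ⇒ P_in = P_out, so I_supply = 454.70/220 = 2.07 A.

I_supply ≈ 2.07 A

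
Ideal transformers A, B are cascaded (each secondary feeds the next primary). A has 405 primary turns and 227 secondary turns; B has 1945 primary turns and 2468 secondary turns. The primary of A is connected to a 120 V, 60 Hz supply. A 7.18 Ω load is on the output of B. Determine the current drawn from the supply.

Secondary of A: V = 120.00 × 227/405 = 67.259 V.
Secondary of B: V = 67.259 × 2468/1945 = 85.345 V.
I_load = 85.345/7.18 = 11.886 A, so P_out = 85.345 × 11.886 = 1014.5 W.
All ideal ⇒ P_in = P_out, so I_supply = 1014.5/120 = 8.45 A.

I_supply ≈ 8.45 A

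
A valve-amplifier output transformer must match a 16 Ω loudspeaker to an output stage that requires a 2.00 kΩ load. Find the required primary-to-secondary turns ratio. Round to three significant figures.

N_p/N_s ≈ 11.2

Z_p/Z_s = (N_p/N_s)², so N_p/N_s = √(2000/16) = √125 = 11.2.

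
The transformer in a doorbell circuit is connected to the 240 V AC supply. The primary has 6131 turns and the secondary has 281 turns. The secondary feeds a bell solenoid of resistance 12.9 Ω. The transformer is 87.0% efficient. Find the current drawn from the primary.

V_s = 240 × 281/6131 = 11.000 V.
I_s = V_s/R = 11.000/12.9 = 0.85270 A.
P_out = V_s I_s = 11.000 × 0.85270 = 9.3796 W.
P_in = P_out/η = 9.3796/0.870 = 10.781 W.
I_p = P_in/V_p = 10.781/240 = 0.0449 A.

I_p ≈ 0.0449 A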